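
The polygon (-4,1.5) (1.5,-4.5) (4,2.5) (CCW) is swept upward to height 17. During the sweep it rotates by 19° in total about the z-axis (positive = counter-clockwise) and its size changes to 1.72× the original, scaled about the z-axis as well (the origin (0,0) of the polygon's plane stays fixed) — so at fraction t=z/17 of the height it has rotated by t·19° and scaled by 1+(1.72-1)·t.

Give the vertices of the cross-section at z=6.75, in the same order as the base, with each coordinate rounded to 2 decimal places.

Cross-section at z=6.75: (-5.35,1.24) (2.67,-5.48) (4.68,3.86)

t = z/height = 6.75/17 = 0.397059
s = 1 + (scale-1)·z/height = 1 + (1.72-1)·6.75/17 = 1.285882
θ = twist·z/height = 19°·6.75/17 = 7.5441° = 0.131670 rad
cos θ = 0.991344, sin θ = 0.131290 (intermediates below are computed at full precision and shown rounded to 5 d.p.)
v1: (-4,1.5) → rotate → (-4.16231,0.96186) → ×s → (-5.35224,1.23684) → (-5.35,1.24)
v2: (1.5,-4.5) → rotate → (2.07782,-4.26411) → ×s → (2.67183,-5.48315) → (2.67,-5.48)
v3: (4,2.5) → rotate → (3.63715,3.00352) → ×s → (4.67695,3.86217) → (4.68,3.86)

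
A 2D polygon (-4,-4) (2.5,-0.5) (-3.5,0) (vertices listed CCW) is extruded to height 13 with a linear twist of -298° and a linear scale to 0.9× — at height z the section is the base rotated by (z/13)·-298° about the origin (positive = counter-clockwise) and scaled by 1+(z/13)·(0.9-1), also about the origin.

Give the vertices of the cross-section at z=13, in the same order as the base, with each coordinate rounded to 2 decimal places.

Cross-section at z=13: (1.49,-4.87) (1.45,1.78) (-1.48,-2.78)

t = z/height = 13/13 = 1
s = 1 + (scale-1)·z/height = 1 + (0.9-1)·13/13 = 0.900000
θ = twist·z/height = -298°·13/13 = -298.0000° = -5.201081 rad
cos θ = 0.469472, sin θ = 0.882948 (intermediates below are computed at full precision and shown rounded to 5 d.p.)
v1: (-4,-4) → rotate → (1.65390,-5.40968) → ×s → (1.48851,-4.86871) → (1.49,-4.87)
v2: (2.5,-0.5) → rotate → (1.61515,1.97263) → ×s → (1.45364,1.77537) → (1.45,1.78)
v3: (-3.5,0) → rotate → (-1.64315,-3.09032) → ×s → (-1.47884,-2.78128) → (-1.48,-2.78)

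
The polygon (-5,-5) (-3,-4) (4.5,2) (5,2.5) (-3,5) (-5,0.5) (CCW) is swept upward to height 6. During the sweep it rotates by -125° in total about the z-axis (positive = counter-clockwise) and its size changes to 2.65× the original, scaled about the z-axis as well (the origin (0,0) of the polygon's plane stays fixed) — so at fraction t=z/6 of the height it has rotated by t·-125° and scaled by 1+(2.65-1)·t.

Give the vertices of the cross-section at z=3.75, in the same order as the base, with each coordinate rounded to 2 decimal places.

t = z/height = 3.75/6 = 0.625
s = 1 + (scale-1)·z/height = 1 + (2.65-1)·3.75/6 = 2.031250
θ = twist·z/height = -125°·3.75/6 = -78.1250° = -1.363538 rad
cos θ = 0.205777, sin θ = -0.978599 (intermediates below are computed at full precision and shown rounded to 5 d.p.)
v1: (-5,-5) → rotate → (-5.92188,3.86411) → ×s → (-12.02882,7.84897) → (-12.03,7.85)
v2: (-3,-4) → rotate → (-4.53173,2.11269) → ×s → (-9.20507,4.29140) → (-9.21,4.29)
v3: (4.5,2) → rotate → (2.88320,-3.99214) → ×s → (5.85649,-8.10904) → (5.86,-8.11)
v4: (5,2.5) → rotate → (3.47538,-4.37855) → ×s → (7.05937,-8.89393) → (7.06,-8.89)
v5: (-3,5) → rotate → (4.27566,3.96468) → ×s → (8.68494,8.05326) → (8.68,8.05)
v6: (-5,0.5) → rotate → (-0.53959,4.99588) → ×s → (-1.09604,10.14789) → (-1.10,10.15)

Cross-section at z=3.75: (-12.03,7.85) (-9.21,4.29) (5.86,-8.11) (7.06,-8.89) (8.68,8.05) (-1.10,10.15)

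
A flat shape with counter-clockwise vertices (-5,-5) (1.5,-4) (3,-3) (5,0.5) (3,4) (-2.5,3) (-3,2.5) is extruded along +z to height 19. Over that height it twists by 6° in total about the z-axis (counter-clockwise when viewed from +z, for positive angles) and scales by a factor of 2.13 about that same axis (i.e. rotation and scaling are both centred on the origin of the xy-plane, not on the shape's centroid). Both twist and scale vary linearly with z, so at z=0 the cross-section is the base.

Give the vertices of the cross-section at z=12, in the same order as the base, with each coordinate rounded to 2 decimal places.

Cross-section at z=12: (-7.98,-9.12) (3.02,-6.67) (5.47,-4.79) (8.49,1.42) (4.68,7.18) (-4.61,4.85) (-5.41,3.94)

t = z/height = 12/19 = 0.631579
s = 1 + (scale-1)·z/height = 1 + (2.13-1)·12/19 = 1.713684
θ = twist·z/height = 6°·12/19 = 3.7895° = 0.066139 rad
cos θ = 0.997814, sin θ = 0.066091 (intermediates below are computed at full precision and shown rounded to 5 d.p.)
v1: (-5,-5) → rotate → (-4.65862,-5.31952) → ×s → (-7.98340,-9.11598) → (-7.98,-9.12)
v2: (1.5,-4) → rotate → (1.76108,-3.89212) → ×s → (3.01794,-6.66986) → (3.02,-6.67)
v3: (3,-3) → rotate → (3.19171,-2.79517) → ×s → (5.46959,-4.79004) → (5.47,-4.79)
v4: (5,0.5) → rotate → (4.95602,0.82936) → ×s → (8.49306,1.42126) → (8.49,1.42)
v5: (3,4) → rotate → (2.72908,4.18953) → ×s → (4.67678,7.17953) → (4.68,7.18)
v6: (-2.5,3) → rotate → (-2.69281,2.82821) → ×s → (-4.61462,4.84667) → (-4.61,4.85)
v7: (-3,2.5) → rotate → (-3.15867,2.29626) → ×s → (-5.41296,3.93507) → (-5.41,3.94)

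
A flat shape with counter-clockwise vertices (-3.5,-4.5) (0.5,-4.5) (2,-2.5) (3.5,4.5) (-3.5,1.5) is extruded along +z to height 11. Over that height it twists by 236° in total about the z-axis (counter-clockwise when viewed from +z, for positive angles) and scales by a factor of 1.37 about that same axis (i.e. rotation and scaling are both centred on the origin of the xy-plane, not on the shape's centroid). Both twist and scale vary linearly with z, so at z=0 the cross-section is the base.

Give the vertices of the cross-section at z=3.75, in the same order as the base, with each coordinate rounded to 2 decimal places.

t = z/height = 3.75/11 = 0.340909
s = 1 + (scale-1)·z/height = 1 + (1.37-1)·3.75/11 = 1.126136
θ = twist·z/height = 236°·3.75/11 = 80.4545° = 1.404197 rad
cos θ = 0.165830, sin θ = 0.986154 (intermediates below are computed at full precision and shown rounded to 5 d.p.)
v1: (-3.5,-4.5) → rotate → (3.85729,-4.19778) → ×s → (4.34383,-4.72727) → (4.34,-4.73)
v2: (0.5,-4.5) → rotate → (4.52061,-0.25316) → ×s → (5.09082,-0.28509) → (5.09,-0.29)
v3: (2,-2.5) → rotate → (2.79705,1.55773) → ×s → (3.14986,1.75422) → (3.15,1.75)
v4: (3.5,4.5) → rotate → (-3.85729,4.19778) → ×s → (-4.34383,4.72727) → (-4.34,4.73)
v5: (-3.5,1.5) → rotate → (-2.05964,-3.20280) → ×s → (-2.31943,-3.60678) → (-2.32,-3.61)

Cross-section at z=3.75: (4.34,-4.73) (5.09,-0.29) (3.15,1.75) (-4.34,4.73) (-2.32,-3.61)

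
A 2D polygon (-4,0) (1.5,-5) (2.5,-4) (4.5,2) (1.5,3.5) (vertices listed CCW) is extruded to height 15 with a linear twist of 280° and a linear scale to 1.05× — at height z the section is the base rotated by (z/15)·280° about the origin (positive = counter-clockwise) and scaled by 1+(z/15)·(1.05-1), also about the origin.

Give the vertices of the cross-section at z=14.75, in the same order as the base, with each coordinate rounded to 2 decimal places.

Cross-section at z=14.75: (-0.39,4.18) (-5.08,-2.05) (-3.93,-3.00) (2.53,-4.51) (3.80,-1.23)

t = z/height = 14.75/15 = 0.983333
s = 1 + (scale-1)·z/height = 1 + (1.05-1)·14.75/15 = 1.049167
θ = twist·z/height = 280°·14.75/15 = 275.3333° = 4.805473 rad
cos θ = 0.092950, sin θ = -0.995671 (intermediates below are computed at full precision and shown rounded to 5 d.p.)
v1: (-4,0) → rotate → (-0.37180,3.98268) → ×s → (-0.39008,4.17850) → (-0.39,4.18)
v2: (1.5,-5) → rotate → (-4.83893,-1.95826) → ×s → (-5.07684,-2.05454) → (-5.08,-2.05)
v3: (2.5,-4) → rotate → (-3.75031,-2.86098) → ×s → (-3.93470,-3.00164) → (-3.93,-3.00)
v4: (4.5,2) → rotate → (2.40962,-4.29462) → ×s → (2.52809,-4.50577) → (2.53,-4.51)
v5: (1.5,3.5) → rotate → (3.62427,-1.16818) → ×s → (3.80247,-1.22562) → (3.80,-1.23)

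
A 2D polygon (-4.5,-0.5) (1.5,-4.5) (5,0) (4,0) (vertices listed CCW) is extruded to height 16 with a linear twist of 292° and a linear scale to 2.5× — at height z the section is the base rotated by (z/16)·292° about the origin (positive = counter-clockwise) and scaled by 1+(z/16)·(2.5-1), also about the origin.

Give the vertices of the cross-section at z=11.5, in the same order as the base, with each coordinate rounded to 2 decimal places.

Cross-section at z=11.5: (7.59,5.56) (-7.36,6.56) (-9.01,-5.18) (-7.21,-4.14)

t = z/height = 11.5/16 = 0.71875
s = 1 + (scale-1)·z/height = 1 + (2.5-1)·11.5/16 = 2.078125
θ = twist·z/height = 292°·11.5/16 = 209.8750° = 3.663010 rad
cos θ = -0.867114, sin θ = -0.498109 (intermediates below are computed at full precision and shown rounded to 5 d.p.)
v1: (-4.5,-0.5) → rotate → (3.65296,2.67505) → ×s → (7.59131,5.55909) → (7.59,5.56)
v2: (1.5,-4.5) → rotate → (-3.54216,3.15485) → ×s → (-7.36106,6.55617) → (-7.36,6.56)
v3: (5,0) → rotate → (-4.33557,-2.49055) → ×s → (-9.00986,-5.17567) → (-9.01,-5.18)
v4: (4,0) → rotate → (-3.46846,-1.99244) → ×s → (-7.20789,-4.14053) → (-7.21,-4.14)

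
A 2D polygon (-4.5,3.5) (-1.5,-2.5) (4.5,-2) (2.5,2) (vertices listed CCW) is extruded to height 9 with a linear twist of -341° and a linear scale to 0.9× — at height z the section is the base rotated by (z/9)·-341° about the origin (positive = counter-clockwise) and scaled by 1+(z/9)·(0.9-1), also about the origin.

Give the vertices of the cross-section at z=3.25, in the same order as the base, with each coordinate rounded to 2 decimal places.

Cross-section at z=3.25: (5.20,1.79) (-1.23,2.53) (-3.99,-2.58) (0.30,-3.07)

t = z/height = 3.25/9 = 0.361111
s = 1 + (scale-1)·z/height = 1 + (0.9-1)·3.25/9 = 0.963889
θ = twist·z/height = -341°·3.25/9 = -123.1389° = -2.149179 rad
cos θ = -0.546670, sin θ = -0.837348 (intermediates below are computed at full precision and shown rounded to 5 d.p.)
v1: (-4.5,3.5) → rotate → (5.39073,1.85472) → ×s → (5.19607,1.78774) → (5.20,1.79)
v2: (-1.5,-2.5) → rotate → (-1.27336,2.62270) → ×s → (-1.22738,2.52799) → (-1.23,2.53)
v3: (4.5,-2) → rotate → (-4.13471,-2.67472) → ×s → (-3.98540,-2.57814) → (-3.99,-2.58)
v4: (2.5,2) → rotate → (0.30802,-3.18671) → ×s → (0.29690,-3.07163) → (0.30,-3.07)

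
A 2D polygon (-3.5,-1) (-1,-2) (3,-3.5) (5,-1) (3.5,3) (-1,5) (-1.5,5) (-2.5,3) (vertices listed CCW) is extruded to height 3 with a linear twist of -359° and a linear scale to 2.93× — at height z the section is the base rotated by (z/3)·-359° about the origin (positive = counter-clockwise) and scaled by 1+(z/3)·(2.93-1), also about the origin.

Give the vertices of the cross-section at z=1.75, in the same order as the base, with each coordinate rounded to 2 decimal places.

Cross-section at z=1.75: (7.53,-1.80) (3.94,2.66) (-1.90,9.61) (-8.21,7.07) (-9.61,-1.90) (-3.37,-10.30) (-2.44,-10.82) (1.50,-8.17)

t = z/height = 1.75/3 = 0.583333
s = 1 + (scale-1)·z/height = 1 + (2.93-1)·1.75/3 = 2.125833
θ = twist·z/height = -359°·1.75/3 = -209.4167° = -3.655010 rad
cos θ = -0.871071, sin θ = 0.491157 (intermediates below are computed at full precision and shown rounded to 5 d.p.)
v1: (-3.5,-1) → rotate → (3.53991,-0.84798) → ×s → (7.52525,-1.80266) → (7.53,-1.80)
v2: (-1,-2) → rotate → (1.85339,1.25098) → ×s → (3.93999,2.65939) → (3.94,2.66)
v3: (3,-3.5) → rotate → (-0.89416,4.52222) → ×s → (-1.90084,9.61349) → (-1.90,9.61)
v4: (5,-1) → rotate → (-3.86420,3.32686) → ×s → (-8.21464,7.07234) → (-8.21,7.07)
v5: (3.5,3) → rotate → (-4.52222,-0.89416) → ×s → (-9.61349,-1.90084) → (-9.61,-1.90)
v6: (-1,5) → rotate → (-1.58471,-4.84651) → ×s → (-3.36884,-10.30288) → (-3.37,-10.30)
v7: (-1.5,5) → rotate → (-1.14918,-5.09209) → ×s → (-2.44296,-10.82494) → (-2.44,-10.82)
v8: (-2.5,3) → rotate → (0.70421,-3.84111) → ×s → (1.49702,-8.16555) → (1.50,-8.17)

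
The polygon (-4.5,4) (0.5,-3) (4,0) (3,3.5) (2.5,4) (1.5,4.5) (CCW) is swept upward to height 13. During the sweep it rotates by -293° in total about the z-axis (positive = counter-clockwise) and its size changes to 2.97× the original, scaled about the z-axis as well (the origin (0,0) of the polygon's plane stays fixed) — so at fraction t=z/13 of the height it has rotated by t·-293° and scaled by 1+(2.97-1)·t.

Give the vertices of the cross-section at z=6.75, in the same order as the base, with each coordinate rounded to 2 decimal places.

Cross-section at z=6.75: (11.83,-2.90) (-3.73,4.89) (-7.15,-3.78) (-2.06,-9.10) (-0.69,-9.52) (1.57,-9.47)

t = z/height = 6.75/13 = 0.519231
s = 1 + (scale-1)·z/height = 1 + (2.97-1)·6.75/13 = 2.022885
θ = twist·z/height = -293°·6.75/13 = -152.1346° = -2.655250 rad
cos θ = -0.884048, sin θ = -0.467396 (intermediates below are computed at full precision and shown rounded to 5 d.p.)
v1: (-4.5,4) → rotate → (5.84780,-1.43291) → ×s → (11.82942,-2.89861) → (11.83,-2.90)
v2: (0.5,-3) → rotate → (-1.84421,2.41845) → ×s → (-3.73063,4.89224) → (-3.73,4.89)
v3: (4,0) → rotate → (-3.53619,-1.86958) → ×s → (-7.15331,-3.78195) → (-7.15,-3.78)
v4: (3,3.5) → rotate → (-1.01626,-4.49636) → ×s → (-2.05578,-9.09561) → (-2.06,-9.10)
v5: (2.5,4) → rotate → (-0.34054,-4.70468) → ×s → (-0.68887,-9.51703) → (-0.69,-9.52)
v6: (1.5,4.5) → rotate → (0.77721,-4.67931) → ×s → (1.57220,-9.46571) → (1.57,-9.47)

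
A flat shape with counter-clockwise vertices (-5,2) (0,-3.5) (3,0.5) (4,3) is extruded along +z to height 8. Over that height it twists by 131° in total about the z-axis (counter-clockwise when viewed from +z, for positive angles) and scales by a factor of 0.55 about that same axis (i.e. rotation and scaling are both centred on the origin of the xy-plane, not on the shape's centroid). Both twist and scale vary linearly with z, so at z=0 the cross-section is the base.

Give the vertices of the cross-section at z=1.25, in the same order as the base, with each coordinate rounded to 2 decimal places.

Cross-section at z=1.25: (-5.01,0.12) (1.14,-3.05) (2.45,1.41) (2.51,3.91)

t = z/height = 1.25/8 = 0.15625
s = 1 + (scale-1)·z/height = 1 + (0.55-1)·1.25/8 = 0.929688
θ = twist·z/height = 131°·1.25/8 = 20.4688° = 0.357247 rad
cos θ = 0.936863, sin θ = 0.349696 (intermediates below are computed at full precision and shown rounded to 5 d.p.)
v1: (-5,2) → rotate → (-5.38371,0.12524) → ×s → (-5.00517,0.11644) → (-5.01,0.12)
v2: (0,-3.5) → rotate → (1.22394,-3.27902) → ×s → (1.13788,-3.04846) → (1.14,-3.05)
v3: (3,0.5) → rotate → (2.63574,1.51752) → ×s → (2.45042,1.41082) → (2.45,1.41)
v4: (4,3) → rotate → (2.69836,4.20937) → ×s → (2.50863,3.91340) → (2.51,3.91)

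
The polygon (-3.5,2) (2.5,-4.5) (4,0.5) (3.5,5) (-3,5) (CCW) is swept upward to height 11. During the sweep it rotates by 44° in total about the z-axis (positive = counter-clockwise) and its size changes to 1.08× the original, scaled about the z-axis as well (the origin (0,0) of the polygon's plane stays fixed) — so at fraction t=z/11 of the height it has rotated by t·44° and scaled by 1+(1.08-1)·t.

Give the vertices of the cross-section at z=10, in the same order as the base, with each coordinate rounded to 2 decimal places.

t = z/height = 10/11 = 0.909091
s = 1 + (scale-1)·z/height = 1 + (1.08-1)·10/11 = 1.072727
θ = twist·z/height = 44°·10/11 = 40.0000° = 0.698132 rad
cos θ = 0.766044, sin θ = 0.642788 (intermediates below are computed at full precision and shown rounded to 5 d.p.)
v1: (-3.5,2) → rotate → (-3.96673,-0.71767) → ×s → (-4.25522,-0.76986) → (-4.26,-0.77)
v2: (2.5,-4.5) → rotate → (4.80766,-1.84023) → ×s → (5.15730,-1.97407) → (5.16,-1.97)
v3: (4,0.5) → rotate → (2.74278,2.95417) → ×s → (2.94226,3.16902) → (2.94,3.17)
v4: (3.5,5) → rotate → (-0.53278,6.07998) → ×s → (-0.57153,6.52216) → (-0.57,6.52)
v5: (-3,5) → rotate → (-5.51207,1.90186) → ×s → (-5.91295,2.04018) → (-5.91,2.04)

Cross-section at z=10: (-4.26,-0.77) (5.16,-1.97) (2.94,3.17) (-0.57,6.52) (-5.91,2.04)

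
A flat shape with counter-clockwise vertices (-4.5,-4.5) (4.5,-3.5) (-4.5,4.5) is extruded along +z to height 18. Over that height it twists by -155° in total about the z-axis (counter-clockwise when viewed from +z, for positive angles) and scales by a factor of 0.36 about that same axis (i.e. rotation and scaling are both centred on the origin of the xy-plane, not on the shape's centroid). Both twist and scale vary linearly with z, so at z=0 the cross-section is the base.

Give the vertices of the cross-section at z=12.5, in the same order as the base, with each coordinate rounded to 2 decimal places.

Cross-section at z=12.5: (-1.62,3.14) (-2.61,-1.79) (3.14,1.62)

t = z/height = 12.5/18 = 0.694444
s = 1 + (scale-1)·z/height = 1 + (0.36-1)·12.5/18 = 0.555556
θ = twist·z/height = -155°·12.5/18 = -107.6389° = -1.878653 rad
cos θ = -0.303017, sin θ = -0.952985 (intermediates below are computed at full precision and shown rounded to 5 d.p.)
v1: (-4.5,-4.5) → rotate → (-2.92486,5.65201) → ×s → (-1.62492,3.14001) → (-1.62,3.14)
v2: (4.5,-3.5) → rotate → (-4.69902,-3.22787) → ×s → (-2.61057,-1.79326) → (-2.61,-1.79)
v3: (-4.5,4.5) → rotate → (5.65201,2.92486) → ×s → (3.14001,1.62492) → (3.14,1.62)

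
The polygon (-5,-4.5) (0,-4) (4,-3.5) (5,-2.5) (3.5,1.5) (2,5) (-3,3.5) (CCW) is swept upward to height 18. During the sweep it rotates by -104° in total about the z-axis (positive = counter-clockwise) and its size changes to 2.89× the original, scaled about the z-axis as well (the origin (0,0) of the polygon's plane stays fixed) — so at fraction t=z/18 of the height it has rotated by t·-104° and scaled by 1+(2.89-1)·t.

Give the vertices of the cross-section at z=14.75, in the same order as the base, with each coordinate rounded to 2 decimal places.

t = z/height = 14.75/18 = 0.819444
s = 1 + (scale-1)·z/height = 1 + (2.89-1)·14.75/18 = 2.548750
θ = twist·z/height = -104°·14.75/18 = -85.2222° = -1.487408 rad
cos θ = 0.083291, sin θ = -0.996525 (intermediates below are computed at full precision and shown rounded to 5 d.p.)
v1: (-5,-4.5) → rotate → (-4.90082,4.60782) → ×s → (-12.49097,11.74417) → (-12.49,11.74)
v2: (0,-4) → rotate → (-3.98610,-0.33317) → ×s → (-10.15957,-0.84916) → (-10.16,-0.85)
v3: (4,-3.5) → rotate → (-3.15467,-4.27762) → ×s → (-8.04047,-10.90259) → (-8.04,-10.90)
v4: (5,-2.5) → rotate → (-2.07486,-5.19085) → ×s → (-5.28829,-13.23019) → (-5.29,-13.23)
v5: (3.5,1.5) → rotate → (1.78631,-3.36290) → ×s → (4.55285,-8.57119) → (4.55,-8.57)
v6: (2,5) → rotate → (5.14921,-1.57659) → ×s → (13.12405,-4.01834) → (13.12,-4.02)
v7: (-3,3.5) → rotate → (3.23796,3.28110) → ×s → (8.25276,8.36269) → (8.25,8.36)

Cross-section at z=14.75: (-12.49,11.74) (-10.16,-0.85) (-8.04,-10.90) (-5.29,-13.23) (4.55,-8.57) (13.12,-4.02) (8.25,8.36)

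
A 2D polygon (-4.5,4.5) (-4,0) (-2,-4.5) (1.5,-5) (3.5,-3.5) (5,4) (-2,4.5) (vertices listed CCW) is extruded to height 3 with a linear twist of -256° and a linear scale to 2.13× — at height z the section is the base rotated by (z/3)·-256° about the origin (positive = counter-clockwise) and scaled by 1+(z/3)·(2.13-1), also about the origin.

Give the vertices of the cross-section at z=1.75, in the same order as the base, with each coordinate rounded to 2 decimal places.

Cross-section at z=1.75: (10.23,-2.61) (5.71,3.38) (-0.95,8.11) (-6.37,5.87) (-7.96,2.03) (-3.75,-9.94) (6.66,-4.73)

t = z/height = 1.75/3 = 0.583333
s = 1 + (scale-1)·z/height = 1 + (2.13-1)·1.75/3 = 1.659167
θ = twist·z/height = -256°·1.75/3 = -149.3333° = -2.606358 rad
cos θ = -0.860149, sin θ = -0.510043 (intermediates below are computed at full precision and shown rounded to 5 d.p.)
v1: (-4.5,4.5) → rotate → (6.16586,-1.57548) → ×s → (10.23019,-2.61398) → (10.23,-2.61)
v2: (-4,0) → rotate → (3.44060,2.04017) → ×s → (5.70852,3.38498) → (5.71,3.38)
v3: (-2,-4.5) → rotate → (-0.57489,4.89076) → ×s → (-0.95384,8.11458) → (-0.95,8.11)
v4: (1.5,-5) → rotate → (-3.84044,3.53568) → ×s → (-6.37192,5.86629) → (-6.37,5.87)
v5: (3.5,-3.5) → rotate → (-4.79567,1.22537) → ×s → (-7.95682,2.03310) → (-7.96,2.03)
v6: (5,4) → rotate → (-2.26058,-5.99081) → ×s → (-3.75067,-9.93975) → (-3.75,-9.94)
v7: (-2,4.5) → rotate → (4.01549,-2.85059) → ×s → (6.66237,-4.72960) → (6.66,-4.73)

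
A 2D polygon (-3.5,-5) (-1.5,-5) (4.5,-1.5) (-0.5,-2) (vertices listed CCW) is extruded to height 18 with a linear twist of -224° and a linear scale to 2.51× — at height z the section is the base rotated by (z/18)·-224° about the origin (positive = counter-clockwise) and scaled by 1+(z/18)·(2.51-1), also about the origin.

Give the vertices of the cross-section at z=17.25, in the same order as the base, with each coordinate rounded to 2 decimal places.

t = z/height = 17.25/18 = 0.958333
s = 1 + (scale-1)·z/height = 1 + (2.51-1)·17.25/18 = 2.447083
θ = twist·z/height = -224°·17.25/18 = -214.6667° = -3.746640 rad
cos θ = -0.822475, sin θ = 0.568801 (intermediates below are computed at full precision and shown rounded to 5 d.p.)
v1: (-3.5,-5) → rotate → (5.72267,2.12157) → ×s → (14.00385,5.19166) → (14.00,5.19)
v2: (-1.5,-5) → rotate → (4.07772,3.25917) → ×s → (9.97852,7.97547) → (9.98,7.98)
v3: (4.5,-1.5) → rotate → (-2.84794,3.79332) → ×s → (-6.96914,9.28256) → (-6.97,9.28)
v4: (-0.5,-2) → rotate → (1.54884,1.36055) → ×s → (3.79014,3.32938) → (3.79,3.33)

Cross-section at z=17.25: (14.00,5.19) (9.98,7.98) (-6.97,9.28) (3.79,3.33)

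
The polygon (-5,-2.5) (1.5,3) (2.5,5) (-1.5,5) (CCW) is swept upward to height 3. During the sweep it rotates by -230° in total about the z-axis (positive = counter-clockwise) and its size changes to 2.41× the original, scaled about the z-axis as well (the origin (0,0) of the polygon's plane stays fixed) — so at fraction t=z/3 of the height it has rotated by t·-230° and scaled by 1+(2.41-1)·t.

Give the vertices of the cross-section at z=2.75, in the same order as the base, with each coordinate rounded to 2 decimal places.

Cross-section at z=2.75: (12.78,-0.95) (-6.48,-4.14) (-10.80,-6.90) (-2.92,-11.60)

t = z/height = 2.75/3 = 0.916667
s = 1 + (scale-1)·z/height = 1 + (2.41-1)·2.75/3 = 2.292500
θ = twist·z/height = -230°·2.75/3 = -210.8333° = -3.679736 rad
cos θ = -0.858662, sin θ = 0.512543 (intermediates below are computed at full precision and shown rounded to 5 d.p.)
v1: (-5,-2.5) → rotate → (5.57467,-0.41606) → ×s → (12.77992,-0.95381) → (12.78,-0.95)
v2: (1.5,3) → rotate → (-2.82562,-1.80717) → ×s → (-6.47773,-4.14294) → (-6.48,-4.14)
v3: (2.5,5) → rotate → (-4.70937,-3.01195) → ×s → (-10.79622,-6.90490) → (-10.80,-6.90)
v4: (-1.5,5) → rotate → (-1.27472,-5.06212) → ×s → (-2.92229,-11.60492) → (-2.92,-11.60)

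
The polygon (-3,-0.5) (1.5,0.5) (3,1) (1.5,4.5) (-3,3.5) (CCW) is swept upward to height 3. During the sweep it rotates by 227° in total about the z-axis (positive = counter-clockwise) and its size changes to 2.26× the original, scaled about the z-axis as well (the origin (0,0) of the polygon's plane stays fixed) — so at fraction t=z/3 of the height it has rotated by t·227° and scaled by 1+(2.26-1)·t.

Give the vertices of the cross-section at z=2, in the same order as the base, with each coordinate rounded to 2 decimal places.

t = z/height = 2/3 = 0.666667
s = 1 + (scale-1)·z/height = 1 + (2.26-1)·2/3 = 1.840000
θ = twist·z/height = 227°·2/3 = 151.3333° = 2.641265 rad
cos θ = -0.877425, sin θ = 0.479713 (intermediates below are computed at full precision and shown rounded to 5 d.p.)
v1: (-3,-0.5) → rotate → (2.87213,-1.00043) → ×s → (5.28472,-1.84079) → (5.28,-1.84)
v2: (1.5,0.5) → rotate → (-1.55599,0.28086) → ×s → (-2.86303,0.51678) → (-2.86,0.52)
v3: (3,1) → rotate → (-3.11199,0.56171) → ×s → (-5.72606,1.03355) → (-5.73,1.03)
v4: (1.5,4.5) → rotate → (-3.47485,-3.22884) → ×s → (-6.39372,-5.94107) → (-6.39,-5.94)
v5: (-3,3.5) → rotate → (0.95328,-4.51013) → ×s → (1.75404,-8.29864) → (1.75,-8.30)

Cross-section at z=2: (5.28,-1.84) (-2.86,0.52) (-5.73,1.03) (-6.39,-5.94) (1.75,-8.30)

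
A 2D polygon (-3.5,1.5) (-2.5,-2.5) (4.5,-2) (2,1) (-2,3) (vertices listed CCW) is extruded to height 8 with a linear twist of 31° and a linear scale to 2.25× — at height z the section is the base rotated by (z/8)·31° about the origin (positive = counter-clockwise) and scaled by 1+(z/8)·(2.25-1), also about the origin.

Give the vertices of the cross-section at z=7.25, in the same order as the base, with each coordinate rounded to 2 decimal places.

Cross-section at z=7.25: (-8.09,-0.69) (-2.19,-7.21) (10.48,0.76) (2.76,3.89) (-6.78,3.64)

t = z/height = 7.25/8 = 0.90625
s = 1 + (scale-1)·z/height = 1 + (2.25-1)·7.25/8 = 2.132813
θ = twist·z/height = 31°·7.25/8 = 28.0938° = 0.490328 rad
cos θ = 0.882178, sin θ = 0.470916 (intermediates below are computed at full precision and shown rounded to 5 d.p.)
v1: (-3.5,1.5) → rotate → (-3.79400,-0.32494) → ×s → (-8.09188,-0.69303) → (-8.09,-0.69)
v2: (-2.5,-2.5) → rotate → (-1.02816,-3.38273) → ×s → (-2.19286,-7.21474) → (-2.19,-7.21)
v3: (4.5,-2) → rotate → (4.91163,0.35476) → ×s → (10.47559,0.75665) → (10.48,0.76)
v4: (2,1) → rotate → (1.29344,1.82401) → ×s → (2.75867,3.89027) → (2.76,3.89)
v5: (-2,3) → rotate → (-3.17710,1.70470) → ×s → (-6.77617,3.63581) → (-6.78,3.64)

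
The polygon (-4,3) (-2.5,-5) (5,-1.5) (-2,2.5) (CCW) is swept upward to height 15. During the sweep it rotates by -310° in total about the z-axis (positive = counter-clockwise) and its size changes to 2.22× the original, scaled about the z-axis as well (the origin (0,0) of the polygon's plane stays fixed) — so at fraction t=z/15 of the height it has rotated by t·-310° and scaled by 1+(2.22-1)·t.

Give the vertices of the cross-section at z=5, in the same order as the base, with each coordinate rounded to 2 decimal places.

t = z/height = 5/15 = 0.333333
s = 1 + (scale-1)·z/height = 1 + (2.22-1)·5/15 = 1.406667
θ = twist·z/height = -310°·5/15 = -103.3333° = -1.803507 rad
cos θ = -0.230616, sin θ = -0.973045 (intermediates below are computed at full precision and shown rounded to 5 d.p.)
v1: (-4,3) → rotate → (3.84160,3.20033) → ×s → (5.40385,4.50180) → (5.40,4.50)
v2: (-2.5,-5) → rotate → (-4.28868,3.58569) → ×s → (-6.03275,5.04387) → (-6.03,5.04)
v3: (5,-1.5) → rotate → (-2.61265,-4.51930) → ×s → (-3.67512,-6.35715) → (-3.68,-6.36)
v4: (-2,2.5) → rotate → (2.89384,1.36955) → ×s → (4.07067,1.92650) → (4.07,1.93)

Cross-section at z=5: (5.40,4.50) (-6.03,5.04) (-3.68,-6.36) (4.07,1.93)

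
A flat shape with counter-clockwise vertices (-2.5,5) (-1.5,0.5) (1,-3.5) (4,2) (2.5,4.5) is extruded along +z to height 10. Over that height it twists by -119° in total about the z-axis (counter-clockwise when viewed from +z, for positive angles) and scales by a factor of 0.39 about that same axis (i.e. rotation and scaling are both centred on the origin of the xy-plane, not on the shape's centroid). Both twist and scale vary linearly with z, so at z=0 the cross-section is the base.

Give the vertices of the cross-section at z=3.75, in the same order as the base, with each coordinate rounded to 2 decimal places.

Cross-section at z=3.75: (1.34,4.10) (-0.55,1.09) (-1.35,-2.46) (3.28,-1.07) (3.81,1.12)

t = z/height = 3.75/10 = 0.375
s = 1 + (scale-1)·z/height = 1 + (0.39-1)·3.75/10 = 0.771250
θ = twist·z/height = -119°·3.75/10 = -44.6250° = -0.778853 rad
cos θ = 0.711720, sin θ = -0.702464 (intermediates below are computed at full precision and shown rounded to 5 d.p.)
v1: (-2.5,5) → rotate → (1.73302,5.31476) → ×s → (1.33659,4.09901) → (1.34,4.10)
v2: (-1.5,0.5) → rotate → (-0.71635,1.40956) → ×s → (-0.55248,1.08712) → (-0.55,1.09)
v3: (1,-3.5) → rotate → (-1.74690,-3.19348) → ×s → (-1.34730,-2.46297) → (-1.35,-2.46)
v4: (4,2) → rotate → (4.25181,-1.38642) → ×s → (3.27921,-1.06927) → (3.28,-1.07)
v5: (2.5,4.5) → rotate → (4.94039,1.44658) → ×s → (3.81027,1.11567) → (3.81,1.12)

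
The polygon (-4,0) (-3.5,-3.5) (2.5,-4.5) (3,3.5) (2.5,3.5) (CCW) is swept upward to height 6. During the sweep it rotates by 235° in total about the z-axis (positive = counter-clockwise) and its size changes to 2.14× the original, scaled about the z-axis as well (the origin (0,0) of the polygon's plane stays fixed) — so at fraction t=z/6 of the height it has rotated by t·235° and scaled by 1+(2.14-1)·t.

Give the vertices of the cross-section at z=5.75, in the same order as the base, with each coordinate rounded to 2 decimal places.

Cross-section at z=5.75: (5.90,5.94) (-0.04,10.36) (-10.37,2.92) (0.77,-9.61) (1.51,-8.87)

t = z/height = 5.75/6 = 0.958333
s = 1 + (scale-1)·z/height = 1 + (2.14-1)·5.75/6 = 2.092500
θ = twist·z/height = 235°·5.75/6 = 225.2083° = 3.930627 rad
cos θ = -0.704531, sin θ = -0.709673 (intermediates below are computed at full precision and shown rounded to 5 d.p.)
v1: (-4,0) → rotate → (2.81812,2.83869) → ×s → (5.89692,5.93996) → (5.90,5.94)
v2: (-3.5,-3.5) → rotate → (-0.01800,4.94971) → ×s → (-0.03766,10.35728) → (-0.04,10.36)
v3: (2.5,-4.5) → rotate → (-4.95486,1.39621) → ×s → (-10.36804,2.92156) → (-10.37,2.92)
v4: (3,3.5) → rotate → (0.37026,-4.59488) → ×s → (0.77478,-9.61478) → (0.77,-9.61)
v5: (2.5,3.5) → rotate → (0.72253,-4.24004) → ×s → (1.51189,-8.87229) → (1.51,-8.87)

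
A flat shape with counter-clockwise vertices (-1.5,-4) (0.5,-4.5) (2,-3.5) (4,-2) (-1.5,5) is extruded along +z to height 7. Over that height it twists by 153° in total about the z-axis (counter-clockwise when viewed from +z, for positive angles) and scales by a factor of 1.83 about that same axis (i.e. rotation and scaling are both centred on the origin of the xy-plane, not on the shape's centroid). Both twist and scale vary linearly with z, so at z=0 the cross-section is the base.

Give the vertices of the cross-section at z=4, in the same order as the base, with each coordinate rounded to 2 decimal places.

Cross-section at z=4: (5.79,-2.47) (6.66,0.44) (5.29,2.71) (3.21,5.76) (-7.46,-1.88)

t = z/height = 4/7 = 0.571429
s = 1 + (scale-1)·z/height = 1 + (1.83-1)·4/7 = 1.474286
θ = twist·z/height = 153°·4/7 = 87.4286° = 1.525916 rad
cos θ = 0.044865, sin θ = 0.998993 (intermediates below are computed at full precision and shown rounded to 5 d.p.)
v1: (-1.5,-4) → rotate → (3.92868,-1.67795) → ×s → (5.79199,-2.47378) → (5.79,-2.47)
v2: (0.5,-4.5) → rotate → (4.51790,0.29760) → ×s → (6.66068,0.43875) → (6.66,0.44)
v3: (2,-3.5) → rotate → (3.58621,1.84096) → ×s → (5.28709,2.71410) → (5.29,2.71)
v4: (4,-2) → rotate → (2.17745,3.90624) → ×s → (3.21018,5.75892) → (3.21,5.76)
v5: (-1.5,5) → rotate → (-5.06226,-1.27417) → ×s → (-7.46322,-1.87848) → (-7.46,-1.88)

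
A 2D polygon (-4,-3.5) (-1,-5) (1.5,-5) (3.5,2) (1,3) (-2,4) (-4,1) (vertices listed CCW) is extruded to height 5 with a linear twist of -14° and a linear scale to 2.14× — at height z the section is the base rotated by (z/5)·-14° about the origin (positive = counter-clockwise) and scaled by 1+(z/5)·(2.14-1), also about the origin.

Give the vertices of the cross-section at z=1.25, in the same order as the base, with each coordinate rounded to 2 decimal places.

Cross-section at z=1.25: (-5.40,-4.18) (-1.67,-6.33) (1.53,-6.53) (4.65,2.29) (1.52,3.77) (-2.25,5.29) (-5.05,1.60)

t = z/height = 1.25/5 = 0.25
s = 1 + (scale-1)·z/height = 1 + (2.14-1)·1.25/5 = 1.285000
θ = twist·z/height = -14°·1.25/5 = -3.5000° = -0.061087 rad
cos θ = 0.998135, sin θ = -0.061049 (intermediates below are computed at full precision and shown rounded to 5 d.p.)
v1: (-4,-3.5) → rotate → (-4.20621,-3.24928) → ×s → (-5.40498,-4.17532) → (-5.40,-4.18)
v2: (-1,-5) → rotate → (-1.30338,-4.92963) → ×s → (-1.67484,-6.33457) → (-1.67,-6.33)
v3: (1.5,-5) → rotate → (1.19196,-5.08225) → ×s → (1.53167,-6.53069) → (1.53,-6.53)
v4: (3.5,2) → rotate → (3.61557,1.78260) → ×s → (4.64601,2.29064) → (4.65,2.29)
v5: (1,3) → rotate → (1.18128,2.93336) → ×s → (1.51795,3.76936) → (1.52,3.77)
v6: (-2,4) → rotate → (-1.75208,4.11464) → ×s → (-2.25142,5.28731) → (-2.25,5.29)
v7: (-4,1) → rotate → (-3.93149,1.24233) → ×s → (-5.05197,1.59639) → (-5.05,1.60)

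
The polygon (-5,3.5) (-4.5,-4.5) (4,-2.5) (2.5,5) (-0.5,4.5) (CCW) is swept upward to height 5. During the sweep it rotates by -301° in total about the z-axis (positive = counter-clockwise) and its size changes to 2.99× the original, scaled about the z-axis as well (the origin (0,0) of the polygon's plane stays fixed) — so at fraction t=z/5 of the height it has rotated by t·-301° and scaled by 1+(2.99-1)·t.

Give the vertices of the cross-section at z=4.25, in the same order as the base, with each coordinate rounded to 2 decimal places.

t = z/height = 4.25/5 = 0.85
s = 1 + (scale-1)·z/height = 1 + (2.99-1)·4.25/5 = 2.691500
θ = twist·z/height = -301°·4.25/5 = -255.8500° = -4.465425 rad
cos θ = -0.244461, sin θ = 0.969659 (intermediates below are computed at full precision and shown rounded to 5 d.p.)
v1: (-5,3.5) → rotate → (-2.17150,-5.70391) → ×s → (-5.84459,-15.35207) → (-5.84,-15.35)
v2: (-4.5,-4.5) → rotate → (5.46354,-3.26339) → ×s → (14.70512,-8.78341) → (14.71,-8.78)
v3: (4,-2.5) → rotate → (1.44630,4.48979) → ×s → (3.89272,12.08427) → (3.89,12.08)
v4: (2.5,5) → rotate → (-5.45945,1.20184) → ×s → (-14.69411,3.23476) → (-14.69,3.23)
v5: (-0.5,4.5) → rotate → (-4.24124,-1.58491) → ×s → (-11.41528,-4.26577) → (-11.42,-4.27)

Cross-section at z=4.25: (-5.84,-15.35) (14.71,-8.78) (3.89,12.08) (-14.69,3.23) (-11.42,-4.27)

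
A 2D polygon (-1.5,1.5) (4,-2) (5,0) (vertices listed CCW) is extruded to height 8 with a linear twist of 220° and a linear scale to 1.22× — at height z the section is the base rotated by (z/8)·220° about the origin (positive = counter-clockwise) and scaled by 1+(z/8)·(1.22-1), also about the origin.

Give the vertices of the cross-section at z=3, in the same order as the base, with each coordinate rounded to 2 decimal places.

t = z/height = 3/8 = 0.375
s = 1 + (scale-1)·z/height = 1 + (1.22-1)·3/8 = 1.082500
θ = twist·z/height = 220°·3/8 = 82.5000° = 1.439897 rad
cos θ = 0.130526, sin θ = 0.991445 (intermediates below are computed at full precision and shown rounded to 5 d.p.)
v1: (-1.5,1.5) → rotate → (-1.68296,-1.29138) → ×s → (-1.82180,-1.39792) → (-1.82,-1.40)
v2: (4,-2) → rotate → (2.50499,3.70473) → ×s → (2.71166,4.01037) → (2.71,4.01)
v3: (5,0) → rotate → (0.65263,4.95722) → ×s → (0.70647,5.36620) → (0.71,5.37)

Cross-section at z=3: (-1.82,-1.40) (2.71,4.01) (0.71,5.37)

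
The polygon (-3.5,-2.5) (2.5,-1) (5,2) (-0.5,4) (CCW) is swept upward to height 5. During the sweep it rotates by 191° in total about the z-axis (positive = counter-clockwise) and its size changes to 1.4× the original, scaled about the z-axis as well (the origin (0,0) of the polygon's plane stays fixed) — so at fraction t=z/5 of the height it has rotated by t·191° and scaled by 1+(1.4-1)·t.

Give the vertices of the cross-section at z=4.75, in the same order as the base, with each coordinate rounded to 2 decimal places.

Cross-section at z=4.75: (4.74,3.57) (-3.48,1.29) (-6.83,-2.93) (0.83,-5.50)

t = z/height = 4.75/5 = 0.95
s = 1 + (scale-1)·z/height = 1 + (1.4-1)·4.75/5 = 1.380000
θ = twist·z/height = 191°·4.75/5 = 181.4500° = 3.166900 rad
cos θ = -0.999680, sin θ = -0.025305 (intermediates below are computed at full precision and shown rounded to 5 d.p.)
v1: (-3.5,-2.5) → rotate → (3.43562,2.58777) → ×s → (4.74115,3.57112) → (4.74,3.57)
v2: (2.5,-1) → rotate → (-2.52450,0.93642) → ×s → (-3.48382,1.29226) → (-3.48,1.29)
v3: (5,2) → rotate → (-4.94779,-2.12588) → ×s → (-6.82795,-2.93372) → (-6.83,-2.93)
v4: (-0.5,4) → rotate → (0.60106,-3.98607) → ×s → (0.82946,-5.50077) → (0.83,-5.50)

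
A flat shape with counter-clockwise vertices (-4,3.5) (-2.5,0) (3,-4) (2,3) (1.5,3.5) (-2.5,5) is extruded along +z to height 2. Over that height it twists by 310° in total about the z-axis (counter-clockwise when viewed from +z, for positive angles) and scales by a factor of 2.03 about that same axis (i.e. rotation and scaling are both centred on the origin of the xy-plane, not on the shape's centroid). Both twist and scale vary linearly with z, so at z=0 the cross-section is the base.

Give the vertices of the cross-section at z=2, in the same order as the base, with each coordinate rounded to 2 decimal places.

Cross-section at z=2: (0.22,10.79) (-3.26,3.89) (-2.31,-9.88) (7.27,0.80) (7.40,2.23) (4.51,10.41)

t = z/height = 2/2 = 1
s = 1 + (scale-1)·z/height = 1 + (2.03-1)·2/2 = 2.030000
θ = twist·z/height = 310°·2/2 = 310.0000° = 5.410521 rad
cos θ = 0.642788, sin θ = -0.766044 (intermediates below are computed at full precision and shown rounded to 5 d.p.)
v1: (-4,3.5) → rotate → (0.11001,5.31393) → ×s → (0.22331,10.78729) → (0.22,10.79)
v2: (-2.5,0) → rotate → (-1.60697,1.91511) → ×s → (-3.26215,3.88768) → (-3.26,3.89)
v3: (3,-4) → rotate → (-1.13581,-4.86928) → ×s → (-2.30570,-9.88465) → (-2.31,-9.88)
v4: (2,3) → rotate → (3.58371,0.39627) → ×s → (7.27493,0.80444) → (7.27,0.80)
v5: (1.5,3.5) → rotate → (3.64534,1.10069) → ×s → (7.40003,2.23440) → (7.40,2.23)
v6: (-2.5,5) → rotate → (2.22325,5.12905) → ×s → (4.51320,10.41197) → (4.51,10.41)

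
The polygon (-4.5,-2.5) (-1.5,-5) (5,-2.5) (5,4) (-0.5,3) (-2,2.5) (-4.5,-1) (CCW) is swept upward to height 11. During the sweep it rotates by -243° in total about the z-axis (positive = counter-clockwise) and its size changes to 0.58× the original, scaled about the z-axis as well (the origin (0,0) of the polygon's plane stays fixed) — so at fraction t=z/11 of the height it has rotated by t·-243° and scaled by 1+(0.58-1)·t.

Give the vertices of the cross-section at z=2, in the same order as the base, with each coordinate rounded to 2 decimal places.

t = z/height = 2/11 = 0.181818
s = 1 + (scale-1)·z/height = 1 + (0.58-1)·2/11 = 0.923636
θ = twist·z/height = -243°·2/11 = -44.1818° = -0.771118 rad
cos θ = 0.717132, sin θ = -0.696938 (intermediates below are computed at full precision and shown rounded to 5 d.p.)
v1: (-4.5,-2.5) → rotate → (-4.96944,1.34339) → ×s → (-4.58995,1.24080) → (-4.59,1.24)
v2: (-1.5,-5) → rotate → (-4.56039,-2.54025) → ×s → (-4.21214,-2.34627) → (-4.21,-2.35)
v3: (5,-2.5) → rotate → (1.84332,-5.27752) → ×s → (1.70255,-4.87451) → (1.70,-4.87)
v4: (5,4) → rotate → (6.37341,-0.61616) → ×s → (5.88671,-0.56911) → (5.89,-0.57)
v5: (-0.5,3) → rotate → (1.73225,2.49986) → ×s → (1.59997,2.30897) → (1.60,2.31)
v6: (-2,2.5) → rotate → (0.30808,3.18670) → ×s → (0.28455,2.94336) → (0.28,2.94)
v7: (-4.5,-1) → rotate → (-3.92403,2.41909) → ×s → (-3.62438,2.23436) → (-3.62,2.23)

Cross-section at z=2: (-4.59,1.24) (-4.21,-2.35) (1.70,-4.87) (5.89,-0.57) (1.60,2.31) (0.28,2.94) (-3.62,2.23)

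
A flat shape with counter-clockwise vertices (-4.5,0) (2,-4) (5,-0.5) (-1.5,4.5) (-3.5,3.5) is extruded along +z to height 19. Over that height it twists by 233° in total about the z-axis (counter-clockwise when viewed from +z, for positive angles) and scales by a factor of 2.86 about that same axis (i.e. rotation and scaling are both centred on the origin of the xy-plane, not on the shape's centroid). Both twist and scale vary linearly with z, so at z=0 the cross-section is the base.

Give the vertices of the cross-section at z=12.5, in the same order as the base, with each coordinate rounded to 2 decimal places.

Cross-section at z=12.5: (8.94,-4.50) (0.03,9.94) (-9.43,5.99) (-1.52,-10.44) (3.45,-10.45)

t = z/height = 12.5/19 = 0.657895
s = 1 + (scale-1)·z/height = 1 + (2.86-1)·12.5/19 = 2.223684
θ = twist·z/height = 233°·12.5/19 = 153.2895° = 2.675406 rad
cos θ = -0.893289, sin θ = 0.449483 (intermediates below are computed at full precision and shown rounded to 5 d.p.)
v1: (-4.5,0) → rotate → (4.01980,-2.02267) → ×s → (8.93877,-4.49779) → (8.94,-4.50)
v2: (2,-4) → rotate → (0.01135,4.47212) → ×s → (0.02525,9.94459) → (0.03,9.94)
v3: (5,-0.5) → rotate → (-4.24170,2.69406) → ×s → (-9.43221,5.99074) → (-9.43,5.99)
v4: (-1.5,4.5) → rotate → (-0.68274,-4.69402) → ×s → (-1.51820,-10.43803) → (-1.52,-10.44)
v5: (-3.5,3.5) → rotate → (1.55332,-4.69970) → ×s → (3.45409,-10.45065) → (3.45,-10.45)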